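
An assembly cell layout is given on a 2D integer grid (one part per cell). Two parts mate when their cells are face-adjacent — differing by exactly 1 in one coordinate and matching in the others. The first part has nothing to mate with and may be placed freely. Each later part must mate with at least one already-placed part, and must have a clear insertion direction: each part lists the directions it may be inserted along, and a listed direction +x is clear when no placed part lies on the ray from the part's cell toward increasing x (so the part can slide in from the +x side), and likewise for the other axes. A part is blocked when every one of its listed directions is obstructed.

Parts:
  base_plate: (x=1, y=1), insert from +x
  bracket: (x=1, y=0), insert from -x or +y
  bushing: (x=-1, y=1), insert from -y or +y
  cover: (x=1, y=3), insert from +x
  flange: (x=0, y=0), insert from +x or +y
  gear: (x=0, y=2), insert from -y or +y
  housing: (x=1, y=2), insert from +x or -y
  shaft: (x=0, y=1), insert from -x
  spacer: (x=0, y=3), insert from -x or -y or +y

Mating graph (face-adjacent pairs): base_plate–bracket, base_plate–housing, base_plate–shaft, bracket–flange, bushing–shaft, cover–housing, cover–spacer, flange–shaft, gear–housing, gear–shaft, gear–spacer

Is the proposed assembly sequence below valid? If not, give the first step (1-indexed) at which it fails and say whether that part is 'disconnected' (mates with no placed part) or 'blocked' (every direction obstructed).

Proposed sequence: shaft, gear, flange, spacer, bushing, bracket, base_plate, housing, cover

Valid

1. shaft@(0, 1) [-x clear] — {shaft}
2. gear@(0, 2) [+y clear] — {gear, shaft}
3. flange@(0, 0) [+x clear] — {flange, gear, shaft}
4. spacer@(0, 3) [-x clear] — {flange, gear, shaft, spacer}
5. bushing@(-1, 1) [-y clear] — {bushing, flange, gear, shaft, spacer}
6. bracket@(1, 0) [+y clear] — {bracket, bushing, flange, gear, shaft, spacer}
7. base_plate@(1, 1) [+x clear] — {base_plate, bracket, bushing, flange, gear, shaft, spacer}
8. housing@(1, 2) [+x clear] — {base_plate, bracket, bushing, flange, gear, housing, shaft, spacer}
9. cover@(1, 3) [+x clear] — {base_plate, bracket, bushing, cover, flange, gear, housing, shaft, spacer}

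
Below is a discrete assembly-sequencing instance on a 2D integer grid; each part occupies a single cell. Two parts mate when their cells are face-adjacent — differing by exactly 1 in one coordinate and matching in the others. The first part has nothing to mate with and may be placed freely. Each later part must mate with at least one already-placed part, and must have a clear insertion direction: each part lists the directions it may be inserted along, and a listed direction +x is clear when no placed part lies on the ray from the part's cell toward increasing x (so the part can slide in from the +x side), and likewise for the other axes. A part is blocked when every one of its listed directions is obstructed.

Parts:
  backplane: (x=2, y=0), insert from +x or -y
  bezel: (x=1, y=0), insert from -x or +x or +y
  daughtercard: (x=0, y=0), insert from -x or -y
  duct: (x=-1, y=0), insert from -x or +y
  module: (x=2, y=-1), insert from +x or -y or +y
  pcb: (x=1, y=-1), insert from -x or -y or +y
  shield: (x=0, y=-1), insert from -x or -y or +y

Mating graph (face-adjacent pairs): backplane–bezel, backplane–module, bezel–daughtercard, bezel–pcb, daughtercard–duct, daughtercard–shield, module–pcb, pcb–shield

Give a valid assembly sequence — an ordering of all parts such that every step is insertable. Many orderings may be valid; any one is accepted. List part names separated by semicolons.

1. shield@(0, -1) [-x clear] — {shield}
2. daughtercard@(0, 0) [-x clear] — {daughtercard, shield}
3. bezel@(1, 0) [+x clear] — {bezel, daughtercard, shield}
4. backplane@(2, 0) [+x clear] — {backplane, bezel, daughtercard, shield}
5. duct@(-1, 0) [-x clear] — {backplane, bezel, daughtercard, duct, shield}
6. module@(2, -1) [+x clear] — {backplane, bezel, daughtercard, duct, module, shield}
7. pcb@(1, -1) [-y clear] — {backplane, bezel, daughtercard, duct, module, pcb, shield}

shield; daughtercard; bezel; backplane; duct; module; pcb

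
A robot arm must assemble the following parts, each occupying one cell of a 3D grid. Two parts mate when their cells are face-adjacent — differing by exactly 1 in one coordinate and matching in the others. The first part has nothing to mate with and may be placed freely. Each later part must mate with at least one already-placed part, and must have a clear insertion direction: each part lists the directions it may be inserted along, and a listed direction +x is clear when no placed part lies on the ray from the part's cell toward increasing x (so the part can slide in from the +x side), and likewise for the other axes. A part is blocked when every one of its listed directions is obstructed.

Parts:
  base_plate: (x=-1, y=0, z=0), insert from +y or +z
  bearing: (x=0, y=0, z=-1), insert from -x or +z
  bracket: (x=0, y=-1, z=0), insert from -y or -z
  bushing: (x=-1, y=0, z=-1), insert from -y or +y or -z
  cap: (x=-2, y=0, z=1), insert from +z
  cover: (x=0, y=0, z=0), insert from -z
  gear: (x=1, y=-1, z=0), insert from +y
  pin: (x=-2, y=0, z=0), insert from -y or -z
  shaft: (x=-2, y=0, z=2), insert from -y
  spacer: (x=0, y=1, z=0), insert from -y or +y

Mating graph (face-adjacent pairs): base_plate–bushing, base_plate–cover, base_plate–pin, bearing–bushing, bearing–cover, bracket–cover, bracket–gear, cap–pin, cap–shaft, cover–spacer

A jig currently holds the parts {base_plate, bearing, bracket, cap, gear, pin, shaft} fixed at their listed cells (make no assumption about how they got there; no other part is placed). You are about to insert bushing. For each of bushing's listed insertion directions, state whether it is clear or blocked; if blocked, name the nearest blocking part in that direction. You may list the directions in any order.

-y: ray from bushing(-1, 0, -1) has no placed part ⇒ clear
+y: ray from bushing(-1, 0, -1) has no placed part ⇒ clear
-z: ray from bushing(-1, 0, -1) has no placed part ⇒ clear

+y: clear; -y: clear; -z: clear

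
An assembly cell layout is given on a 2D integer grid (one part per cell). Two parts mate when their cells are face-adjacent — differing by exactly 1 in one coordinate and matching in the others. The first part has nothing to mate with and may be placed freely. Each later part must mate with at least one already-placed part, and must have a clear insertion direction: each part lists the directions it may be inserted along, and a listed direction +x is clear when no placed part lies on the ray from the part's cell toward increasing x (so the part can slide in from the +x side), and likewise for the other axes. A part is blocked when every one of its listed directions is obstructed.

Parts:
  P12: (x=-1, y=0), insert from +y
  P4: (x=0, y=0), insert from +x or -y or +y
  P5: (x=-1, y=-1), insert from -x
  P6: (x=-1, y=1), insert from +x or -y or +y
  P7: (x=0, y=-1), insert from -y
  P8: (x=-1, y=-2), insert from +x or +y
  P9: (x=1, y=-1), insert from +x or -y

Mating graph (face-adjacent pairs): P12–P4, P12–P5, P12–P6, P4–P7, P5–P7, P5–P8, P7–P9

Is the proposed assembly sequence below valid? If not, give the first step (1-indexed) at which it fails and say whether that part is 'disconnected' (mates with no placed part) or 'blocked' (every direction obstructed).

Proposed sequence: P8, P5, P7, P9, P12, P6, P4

Valid

1. P8@(-1, -2) [+x clear] — {P8}
2. P5@(-1, -1) [-x clear] — {P5, P8}
3. P7@(0, -1) [-y clear] — {P5, P7, P8}
4. P9@(1, -1) [+x clear] — {P5, P7, P8, P9}
5. P12@(-1, 0) [+y clear] — {P12, P5, P7, P8, P9}
6. P6@(-1, 1) [+x clear] — {P12, P5, P6, P7, P8, P9}
7. P4@(0, 0) [+x clear] — {P12, P4, P5, P6, P7, P8, P9}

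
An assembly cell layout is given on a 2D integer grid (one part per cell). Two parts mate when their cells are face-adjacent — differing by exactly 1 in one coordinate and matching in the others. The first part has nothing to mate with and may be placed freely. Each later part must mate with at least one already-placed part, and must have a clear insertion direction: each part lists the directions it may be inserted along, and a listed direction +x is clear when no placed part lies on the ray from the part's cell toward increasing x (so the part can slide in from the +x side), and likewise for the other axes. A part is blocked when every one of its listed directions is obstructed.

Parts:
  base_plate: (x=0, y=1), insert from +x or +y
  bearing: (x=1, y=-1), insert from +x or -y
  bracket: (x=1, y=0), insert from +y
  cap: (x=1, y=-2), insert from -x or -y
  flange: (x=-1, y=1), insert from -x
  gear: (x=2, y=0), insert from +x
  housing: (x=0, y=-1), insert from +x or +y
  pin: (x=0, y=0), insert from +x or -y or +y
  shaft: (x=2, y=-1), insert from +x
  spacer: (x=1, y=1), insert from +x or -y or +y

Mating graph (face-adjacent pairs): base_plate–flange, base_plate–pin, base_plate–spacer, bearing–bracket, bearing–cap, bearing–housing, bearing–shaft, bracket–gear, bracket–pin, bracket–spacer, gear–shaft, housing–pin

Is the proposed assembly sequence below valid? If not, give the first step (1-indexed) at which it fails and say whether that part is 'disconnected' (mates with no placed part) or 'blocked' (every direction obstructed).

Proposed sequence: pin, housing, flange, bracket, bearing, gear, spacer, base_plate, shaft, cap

1. pin@(0, 0) [+x clear] — {pin}
2. housing@(0, -1) [+x clear] — {housing, pin}
3. flange@(-1, 1) — no placed neighbour ⇒ disconnected

Invalid at step 3 (disconnected)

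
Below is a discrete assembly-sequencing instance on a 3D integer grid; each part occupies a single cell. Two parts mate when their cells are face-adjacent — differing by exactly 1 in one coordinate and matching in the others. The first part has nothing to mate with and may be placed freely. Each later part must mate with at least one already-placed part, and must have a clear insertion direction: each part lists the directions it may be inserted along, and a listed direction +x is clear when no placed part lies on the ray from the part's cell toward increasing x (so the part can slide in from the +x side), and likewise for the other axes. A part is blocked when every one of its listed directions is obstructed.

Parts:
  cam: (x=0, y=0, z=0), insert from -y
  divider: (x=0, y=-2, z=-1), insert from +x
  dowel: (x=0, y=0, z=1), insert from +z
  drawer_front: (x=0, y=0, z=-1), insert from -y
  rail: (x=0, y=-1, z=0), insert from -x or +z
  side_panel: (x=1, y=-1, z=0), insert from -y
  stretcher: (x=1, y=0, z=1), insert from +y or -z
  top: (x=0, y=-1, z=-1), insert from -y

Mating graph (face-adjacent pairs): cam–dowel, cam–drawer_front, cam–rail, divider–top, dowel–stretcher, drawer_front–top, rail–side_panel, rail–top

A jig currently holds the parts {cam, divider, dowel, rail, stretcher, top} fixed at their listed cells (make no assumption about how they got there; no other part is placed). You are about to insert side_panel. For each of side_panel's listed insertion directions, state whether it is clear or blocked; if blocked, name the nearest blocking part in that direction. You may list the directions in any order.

-y: clear

-y: ray from side_panel(1, -1, 0) has no placed part ⇒ clear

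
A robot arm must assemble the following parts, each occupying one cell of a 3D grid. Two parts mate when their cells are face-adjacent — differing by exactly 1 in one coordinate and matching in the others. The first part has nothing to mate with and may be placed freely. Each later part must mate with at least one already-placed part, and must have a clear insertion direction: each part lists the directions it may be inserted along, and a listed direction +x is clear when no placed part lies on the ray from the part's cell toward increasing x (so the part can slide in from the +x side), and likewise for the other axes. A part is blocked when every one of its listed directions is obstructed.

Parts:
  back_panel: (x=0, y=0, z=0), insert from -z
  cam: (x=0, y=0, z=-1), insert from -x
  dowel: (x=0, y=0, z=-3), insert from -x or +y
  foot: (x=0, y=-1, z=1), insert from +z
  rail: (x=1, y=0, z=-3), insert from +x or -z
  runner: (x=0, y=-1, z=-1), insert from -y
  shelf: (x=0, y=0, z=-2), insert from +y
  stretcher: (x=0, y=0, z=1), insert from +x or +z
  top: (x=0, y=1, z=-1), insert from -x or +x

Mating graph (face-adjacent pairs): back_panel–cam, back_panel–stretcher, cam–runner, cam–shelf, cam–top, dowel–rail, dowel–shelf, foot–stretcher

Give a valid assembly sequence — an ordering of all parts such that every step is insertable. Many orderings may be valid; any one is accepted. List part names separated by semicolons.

stretcher; back_panel; foot; cam; shelf; runner; top; dowel; rail

1. stretcher@(0, 0, 1) [+x clear] — {stretcher}
2. back_panel@(0, 0, 0) [-z clear] — {back_panel, stretcher}
3. foot@(0, -1, 1) [+z clear] — {back_panel, foot, stretcher}
4. cam@(0, 0, -1) [-x clear] — {back_panel, cam, foot, stretcher}
5. shelf@(0, 0, -2) [+y clear] — {back_panel, cam, foot, shelf, stretcher}
6. runner@(0, -1, -1) [-y clear] — {back_panel, cam, foot, runner, shelf, stretcher}
7. top@(0, 1, -1) [-x clear] — {back_panel, cam, foot, runner, shelf, stretcher, top}
8. dowel@(0, 0, -3) [-x clear] — {back_panel, cam, dowel, foot, runner, shelf, stretcher, top}
9. rail@(1, 0, -3) [+x clear] — {back_panel, cam, dowel, foot, rail, runner, shelf, stretcher, top}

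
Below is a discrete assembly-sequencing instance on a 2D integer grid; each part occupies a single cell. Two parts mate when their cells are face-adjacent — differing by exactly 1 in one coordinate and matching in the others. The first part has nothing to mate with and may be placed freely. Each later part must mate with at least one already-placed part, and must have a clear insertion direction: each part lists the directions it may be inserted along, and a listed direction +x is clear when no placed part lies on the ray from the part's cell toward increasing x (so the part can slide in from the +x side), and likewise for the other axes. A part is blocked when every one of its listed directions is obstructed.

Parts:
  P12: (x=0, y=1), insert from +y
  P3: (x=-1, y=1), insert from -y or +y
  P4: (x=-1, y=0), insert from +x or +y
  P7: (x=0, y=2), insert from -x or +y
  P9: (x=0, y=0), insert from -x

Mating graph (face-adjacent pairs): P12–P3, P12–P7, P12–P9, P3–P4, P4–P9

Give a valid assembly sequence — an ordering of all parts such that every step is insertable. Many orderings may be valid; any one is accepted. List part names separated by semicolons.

P9; P4; P12; P7; P3

1. P9@(0, 0) [-x clear] — {P9}
2. P4@(-1, 0) [+y clear] — {P4, P9}
3. P12@(0, 1) [+y clear] — {P12, P4, P9}
4. P7@(0, 2) [-x clear] — {P12, P4, P7, P9}
5. P3@(-1, 1) [+y clear] — {P12, P3, P4, P7, P9}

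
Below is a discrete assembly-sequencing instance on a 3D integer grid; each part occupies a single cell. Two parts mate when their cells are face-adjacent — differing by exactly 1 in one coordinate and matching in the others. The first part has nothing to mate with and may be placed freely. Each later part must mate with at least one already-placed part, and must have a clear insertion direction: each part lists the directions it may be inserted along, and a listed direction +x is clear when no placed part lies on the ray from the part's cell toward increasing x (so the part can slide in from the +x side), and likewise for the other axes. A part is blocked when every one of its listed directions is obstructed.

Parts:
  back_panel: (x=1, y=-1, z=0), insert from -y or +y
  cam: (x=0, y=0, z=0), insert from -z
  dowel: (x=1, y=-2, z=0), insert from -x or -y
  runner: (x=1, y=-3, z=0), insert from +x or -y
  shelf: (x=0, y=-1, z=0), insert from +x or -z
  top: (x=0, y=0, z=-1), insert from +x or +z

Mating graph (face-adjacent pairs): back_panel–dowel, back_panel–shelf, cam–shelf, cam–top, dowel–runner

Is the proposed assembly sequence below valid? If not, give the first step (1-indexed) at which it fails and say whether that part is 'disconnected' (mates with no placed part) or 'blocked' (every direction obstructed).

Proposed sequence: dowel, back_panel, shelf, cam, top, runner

Valid

1. dowel@(1, -2, 0) [-x clear] — {dowel}
2. back_panel@(1, -1, 0) [+y clear] — {back_panel, dowel}
3. shelf@(0, -1, 0) [-z clear] — {back_panel, dowel, shelf}
4. cam@(0, 0, 0) [-z clear] — {back_panel, cam, dowel, shelf}
5. top@(0, 0, -1) [+x clear] — {back_panel, cam, dowel, shelf, top}
6. runner@(1, -3, 0) [+x clear] — {back_panel, cam, dowel, runner, shelf, top}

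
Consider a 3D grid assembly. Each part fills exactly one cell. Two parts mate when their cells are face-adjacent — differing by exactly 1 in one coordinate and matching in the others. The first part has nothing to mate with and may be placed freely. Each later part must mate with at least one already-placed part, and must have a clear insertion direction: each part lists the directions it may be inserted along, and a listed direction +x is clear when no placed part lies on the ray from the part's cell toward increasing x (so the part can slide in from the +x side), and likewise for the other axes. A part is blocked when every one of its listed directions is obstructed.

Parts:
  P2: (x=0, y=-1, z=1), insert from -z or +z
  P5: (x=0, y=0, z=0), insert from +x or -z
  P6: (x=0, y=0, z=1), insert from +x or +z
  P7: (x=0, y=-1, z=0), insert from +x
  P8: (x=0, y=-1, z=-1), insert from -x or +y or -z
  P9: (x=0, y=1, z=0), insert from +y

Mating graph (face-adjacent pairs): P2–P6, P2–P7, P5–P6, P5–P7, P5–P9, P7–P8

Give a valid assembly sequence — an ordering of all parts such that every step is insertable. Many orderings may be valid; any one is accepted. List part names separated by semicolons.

1. P2@(0, -1, 1) [-z clear] — {P2}
2. P6@(0, 0, 1) [+x clear] — {P2, P6}
3. P7@(0, -1, 0) [+x clear] — {P2, P6, P7}
4. P5@(0, 0, 0) [+x clear] — {P2, P5, P6, P7}
5. P9@(0, 1, 0) [+y clear] — {P2, P5, P6, P7, P9}
6. P8@(0, -1, -1) [-x clear] — {P2, P5, P6, P7, P8, P9}

P2; P6; P7; P5; P9; P8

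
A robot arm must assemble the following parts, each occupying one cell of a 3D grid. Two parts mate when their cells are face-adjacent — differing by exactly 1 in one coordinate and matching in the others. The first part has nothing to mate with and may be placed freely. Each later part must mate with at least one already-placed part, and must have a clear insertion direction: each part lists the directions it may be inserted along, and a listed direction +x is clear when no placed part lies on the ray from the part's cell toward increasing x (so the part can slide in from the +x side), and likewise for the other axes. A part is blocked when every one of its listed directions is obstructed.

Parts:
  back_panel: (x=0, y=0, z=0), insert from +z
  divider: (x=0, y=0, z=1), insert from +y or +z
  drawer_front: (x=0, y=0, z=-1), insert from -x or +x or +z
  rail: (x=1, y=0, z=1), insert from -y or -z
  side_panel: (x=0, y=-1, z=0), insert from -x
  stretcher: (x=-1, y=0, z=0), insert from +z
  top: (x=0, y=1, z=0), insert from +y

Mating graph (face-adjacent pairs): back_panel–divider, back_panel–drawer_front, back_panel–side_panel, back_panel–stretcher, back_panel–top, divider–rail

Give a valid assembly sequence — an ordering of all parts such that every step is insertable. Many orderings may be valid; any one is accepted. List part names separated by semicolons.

side_panel; back_panel; top; stretcher; drawer_front; divider; rail

1. side_panel@(0, -1, 0) [-x clear] — {side_panel}
2. back_panel@(0, 0, 0) [+z clear] — {back_panel, side_panel}
3. top@(0, 1, 0) [+y clear] — {back_panel, side_panel, top}
4. stretcher@(-1, 0, 0) [+z clear] — {back_panel, side_panel, stretcher, top}
5. drawer_front@(0, 0, -1) [-x clear] — {back_panel, drawer_front, side_panel, stretcher, top}
6. divider@(0, 0, 1) [+y clear] — {back_panel, divider, drawer_front, side_panel, stretcher, top}
7. rail@(1, 0, 1) [-y clear] — {back_panel, divider, drawer_front, rail, side_panel, stretcher, top}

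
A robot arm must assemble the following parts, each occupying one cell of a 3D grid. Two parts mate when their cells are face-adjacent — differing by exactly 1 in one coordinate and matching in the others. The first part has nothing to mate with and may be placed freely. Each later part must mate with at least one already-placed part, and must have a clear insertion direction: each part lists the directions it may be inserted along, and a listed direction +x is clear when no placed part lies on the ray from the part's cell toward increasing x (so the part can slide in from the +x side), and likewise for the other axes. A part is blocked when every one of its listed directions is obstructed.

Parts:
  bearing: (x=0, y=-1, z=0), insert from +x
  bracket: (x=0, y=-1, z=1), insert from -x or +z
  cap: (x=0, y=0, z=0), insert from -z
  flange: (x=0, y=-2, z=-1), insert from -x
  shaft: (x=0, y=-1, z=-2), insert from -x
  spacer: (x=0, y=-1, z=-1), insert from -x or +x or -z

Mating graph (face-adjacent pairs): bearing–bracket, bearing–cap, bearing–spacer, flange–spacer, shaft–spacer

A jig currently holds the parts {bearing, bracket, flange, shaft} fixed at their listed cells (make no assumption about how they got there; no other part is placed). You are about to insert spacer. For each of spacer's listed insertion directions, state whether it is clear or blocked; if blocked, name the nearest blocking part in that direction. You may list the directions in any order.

+x: clear; -x: clear; -z: blocked by shaft

-x: ray from spacer(0, -1, -1) has no placed part ⇒ clear
+x: ray from spacer(0, -1, -1) has no placed part ⇒ clear
-z: nearest on ray is shaft@(0, -1, -2) ⇒ blocked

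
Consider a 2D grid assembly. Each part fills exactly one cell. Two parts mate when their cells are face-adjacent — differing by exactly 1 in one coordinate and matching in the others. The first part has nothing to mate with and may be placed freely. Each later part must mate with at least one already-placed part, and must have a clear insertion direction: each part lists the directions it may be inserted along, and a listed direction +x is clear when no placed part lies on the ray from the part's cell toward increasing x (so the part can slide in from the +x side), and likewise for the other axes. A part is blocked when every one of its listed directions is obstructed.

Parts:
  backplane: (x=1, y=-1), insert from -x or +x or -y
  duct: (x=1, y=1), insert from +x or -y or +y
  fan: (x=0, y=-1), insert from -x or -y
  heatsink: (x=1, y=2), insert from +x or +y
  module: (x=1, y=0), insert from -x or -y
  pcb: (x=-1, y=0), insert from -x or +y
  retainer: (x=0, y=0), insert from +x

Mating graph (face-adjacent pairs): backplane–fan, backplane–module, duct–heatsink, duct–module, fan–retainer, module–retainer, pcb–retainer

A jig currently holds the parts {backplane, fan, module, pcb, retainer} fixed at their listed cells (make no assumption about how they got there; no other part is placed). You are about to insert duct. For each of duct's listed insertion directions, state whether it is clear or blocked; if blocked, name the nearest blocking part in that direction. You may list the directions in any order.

+x: ray from duct(1, 1) has no placed part ⇒ clear
-y: nearest on ray is module@(1, 0) ⇒ blocked
+y: ray from duct(1, 1) has no placed part ⇒ clear

+x: clear; +y: clear; -y: blocked by module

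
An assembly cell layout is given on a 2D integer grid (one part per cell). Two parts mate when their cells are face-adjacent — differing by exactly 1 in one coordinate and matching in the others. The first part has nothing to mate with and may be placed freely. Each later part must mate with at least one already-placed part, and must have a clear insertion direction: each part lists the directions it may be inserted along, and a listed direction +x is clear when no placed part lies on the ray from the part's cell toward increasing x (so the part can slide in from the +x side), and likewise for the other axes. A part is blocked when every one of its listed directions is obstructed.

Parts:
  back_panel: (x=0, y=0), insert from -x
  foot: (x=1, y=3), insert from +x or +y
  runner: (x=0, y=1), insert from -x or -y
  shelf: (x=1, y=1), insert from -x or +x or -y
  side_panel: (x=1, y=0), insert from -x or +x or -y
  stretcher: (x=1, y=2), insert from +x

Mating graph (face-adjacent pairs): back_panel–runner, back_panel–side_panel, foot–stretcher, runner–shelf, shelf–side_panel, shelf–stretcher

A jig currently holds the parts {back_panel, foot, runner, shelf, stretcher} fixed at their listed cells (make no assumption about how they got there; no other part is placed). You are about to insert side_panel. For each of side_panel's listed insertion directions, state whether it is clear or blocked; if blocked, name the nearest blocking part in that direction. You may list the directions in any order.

+x: clear; -x: blocked by back_panel; -y: clear

-x: nearest on ray is back_panel@(0, 0) ⇒ blocked
+x: ray from side_panel(1, 0) has no placed part ⇒ clear
-y: ray from side_panel(1, 0) has no placed part ⇒ clear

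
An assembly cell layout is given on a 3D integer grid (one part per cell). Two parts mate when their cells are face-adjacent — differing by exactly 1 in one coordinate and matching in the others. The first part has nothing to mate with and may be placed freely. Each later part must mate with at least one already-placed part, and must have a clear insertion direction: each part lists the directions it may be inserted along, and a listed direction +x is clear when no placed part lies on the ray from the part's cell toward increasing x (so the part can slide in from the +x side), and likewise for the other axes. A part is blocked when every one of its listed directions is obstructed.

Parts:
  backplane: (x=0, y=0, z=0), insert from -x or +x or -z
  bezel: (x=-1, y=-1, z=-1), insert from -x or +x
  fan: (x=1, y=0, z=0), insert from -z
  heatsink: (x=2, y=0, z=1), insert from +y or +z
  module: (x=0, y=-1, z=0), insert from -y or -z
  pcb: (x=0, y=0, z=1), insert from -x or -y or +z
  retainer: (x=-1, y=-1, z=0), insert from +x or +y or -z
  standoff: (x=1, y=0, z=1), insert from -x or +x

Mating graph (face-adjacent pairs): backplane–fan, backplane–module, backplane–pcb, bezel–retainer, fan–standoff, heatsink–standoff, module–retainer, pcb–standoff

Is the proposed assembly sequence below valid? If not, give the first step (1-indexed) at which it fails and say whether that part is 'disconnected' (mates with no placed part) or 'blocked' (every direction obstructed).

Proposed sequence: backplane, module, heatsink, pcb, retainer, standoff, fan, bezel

1. backplane@(0, 0, 0) [-x clear] — {backplane}
2. module@(0, -1, 0) [-y clear] — {backplane, module}
3. heatsink@(2, 0, 1) — no placed neighbour ⇒ disconnected

Invalid at step 3 (disconnected)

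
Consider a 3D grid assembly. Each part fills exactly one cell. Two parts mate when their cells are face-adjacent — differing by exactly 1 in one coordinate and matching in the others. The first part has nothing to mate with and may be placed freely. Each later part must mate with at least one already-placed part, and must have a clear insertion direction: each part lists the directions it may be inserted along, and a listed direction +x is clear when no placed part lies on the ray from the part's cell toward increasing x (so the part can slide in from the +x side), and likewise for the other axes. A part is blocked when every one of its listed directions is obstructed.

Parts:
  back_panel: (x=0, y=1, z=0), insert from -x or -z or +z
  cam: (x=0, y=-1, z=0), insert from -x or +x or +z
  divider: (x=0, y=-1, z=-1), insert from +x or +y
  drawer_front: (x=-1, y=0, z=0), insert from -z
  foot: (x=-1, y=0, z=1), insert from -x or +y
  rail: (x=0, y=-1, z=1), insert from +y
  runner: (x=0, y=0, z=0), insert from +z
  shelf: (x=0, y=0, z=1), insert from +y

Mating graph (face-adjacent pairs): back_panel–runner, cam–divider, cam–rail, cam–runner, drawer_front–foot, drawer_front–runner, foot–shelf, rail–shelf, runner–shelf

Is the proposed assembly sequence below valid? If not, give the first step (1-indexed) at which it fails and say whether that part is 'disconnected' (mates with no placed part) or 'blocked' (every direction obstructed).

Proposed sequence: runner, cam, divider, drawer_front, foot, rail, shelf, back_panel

1. runner@(0, 0, 0) [+z clear] — {runner}
2. cam@(0, -1, 0) [-x clear] — {cam, runner}
3. divider@(0, -1, -1) [+x clear] — {cam, divider, runner}
4. drawer_front@(-1, 0, 0) [-z clear] — {cam, divider, drawer_front, runner}
5. foot@(-1, 0, 1) [-x clear] — {cam, divider, drawer_front, foot, runner}
6. rail@(0, -1, 1) [+y clear] — {cam, divider, drawer_front, foot, rail, runner}
7. shelf@(0, 0, 1) [+y clear] — {cam, divider, drawer_front, foot, rail, runner, shelf}
8. back_panel@(0, 1, 0) [-x clear] — {back_panel, cam, divider, drawer_front, foot, rail, runner, shelf}

Valid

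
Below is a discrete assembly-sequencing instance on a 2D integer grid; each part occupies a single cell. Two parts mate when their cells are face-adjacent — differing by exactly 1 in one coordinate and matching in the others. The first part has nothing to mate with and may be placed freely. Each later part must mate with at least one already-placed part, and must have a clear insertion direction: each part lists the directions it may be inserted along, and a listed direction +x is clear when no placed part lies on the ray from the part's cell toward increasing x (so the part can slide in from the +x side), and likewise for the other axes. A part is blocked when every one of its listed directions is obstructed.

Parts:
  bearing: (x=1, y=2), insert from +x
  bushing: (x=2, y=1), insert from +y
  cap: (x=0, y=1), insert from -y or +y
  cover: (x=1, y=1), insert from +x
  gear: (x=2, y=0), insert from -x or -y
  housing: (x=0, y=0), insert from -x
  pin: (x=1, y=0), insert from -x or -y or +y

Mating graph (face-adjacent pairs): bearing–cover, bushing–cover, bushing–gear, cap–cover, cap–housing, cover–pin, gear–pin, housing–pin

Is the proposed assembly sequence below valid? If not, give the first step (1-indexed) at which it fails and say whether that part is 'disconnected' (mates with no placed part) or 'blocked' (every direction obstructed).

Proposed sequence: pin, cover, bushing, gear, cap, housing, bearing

1. pin@(1, 0) [-x clear] — {pin}
2. cover@(1, 1) [+x clear] — {cover, pin}
3. bushing@(2, 1) [+y clear] — {bushing, cover, pin}
4. gear@(2, 0) [-y clear] — {bushing, cover, gear, pin}
5. cap@(0, 1) [-y clear] — {bushing, cap, cover, gear, pin}
6. housing@(0, 0) [-x clear] — {bushing, cap, cover, gear, housing, pin}
7. bearing@(1, 2) [+x clear] — {bearing, bushing, cap, cover, gear, housing, pin}

Valid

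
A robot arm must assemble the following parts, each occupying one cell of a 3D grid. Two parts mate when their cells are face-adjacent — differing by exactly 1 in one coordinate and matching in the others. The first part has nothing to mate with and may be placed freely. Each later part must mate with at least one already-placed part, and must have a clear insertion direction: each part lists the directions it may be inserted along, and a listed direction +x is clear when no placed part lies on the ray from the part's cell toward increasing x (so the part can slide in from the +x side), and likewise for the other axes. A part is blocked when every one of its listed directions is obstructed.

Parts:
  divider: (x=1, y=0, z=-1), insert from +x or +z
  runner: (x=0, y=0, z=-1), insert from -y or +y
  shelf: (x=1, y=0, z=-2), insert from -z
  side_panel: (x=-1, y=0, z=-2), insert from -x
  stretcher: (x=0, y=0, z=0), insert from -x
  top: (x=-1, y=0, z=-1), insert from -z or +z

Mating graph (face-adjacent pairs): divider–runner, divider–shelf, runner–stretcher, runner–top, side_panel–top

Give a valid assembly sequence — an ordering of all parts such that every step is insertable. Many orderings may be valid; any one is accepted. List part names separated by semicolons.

shelf; divider; runner; top; side_panel; stretcher

1. shelf@(1, 0, -2) [-z clear] — {shelf}
2. divider@(1, 0, -1) [+x clear] — {divider, shelf}
3. runner@(0, 0, -1) [-y clear] — {divider, runner, shelf}
4. top@(-1, 0, -1) [-z clear] — {divider, runner, shelf, top}
5. side_panel@(-1, 0, -2) [-x clear] — {divider, runner, shelf, side_panel, top}
6. stretcher@(0, 0, 0) [-x clear] — {divider, runner, shelf, side_panel, stretcher, top}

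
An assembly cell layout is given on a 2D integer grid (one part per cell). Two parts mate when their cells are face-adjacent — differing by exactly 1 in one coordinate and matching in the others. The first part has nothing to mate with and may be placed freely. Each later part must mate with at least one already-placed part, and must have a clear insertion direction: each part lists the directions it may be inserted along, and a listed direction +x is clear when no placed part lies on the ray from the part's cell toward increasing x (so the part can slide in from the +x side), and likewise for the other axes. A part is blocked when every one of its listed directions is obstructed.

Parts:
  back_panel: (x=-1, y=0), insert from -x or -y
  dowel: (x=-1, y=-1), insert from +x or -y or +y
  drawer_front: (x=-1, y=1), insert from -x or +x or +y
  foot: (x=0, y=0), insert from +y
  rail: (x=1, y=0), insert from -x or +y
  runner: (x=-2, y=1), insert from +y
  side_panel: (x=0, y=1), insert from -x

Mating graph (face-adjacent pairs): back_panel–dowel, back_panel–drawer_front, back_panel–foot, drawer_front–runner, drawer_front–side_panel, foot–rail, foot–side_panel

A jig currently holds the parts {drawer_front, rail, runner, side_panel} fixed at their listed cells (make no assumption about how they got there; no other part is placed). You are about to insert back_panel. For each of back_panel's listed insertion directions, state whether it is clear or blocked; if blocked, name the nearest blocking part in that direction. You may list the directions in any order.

-x: clear; -y: clear

-x: ray from back_panel(-1, 0) has no placed part ⇒ clear
-y: ray from back_panel(-1, 0) has no placed part ⇒ clear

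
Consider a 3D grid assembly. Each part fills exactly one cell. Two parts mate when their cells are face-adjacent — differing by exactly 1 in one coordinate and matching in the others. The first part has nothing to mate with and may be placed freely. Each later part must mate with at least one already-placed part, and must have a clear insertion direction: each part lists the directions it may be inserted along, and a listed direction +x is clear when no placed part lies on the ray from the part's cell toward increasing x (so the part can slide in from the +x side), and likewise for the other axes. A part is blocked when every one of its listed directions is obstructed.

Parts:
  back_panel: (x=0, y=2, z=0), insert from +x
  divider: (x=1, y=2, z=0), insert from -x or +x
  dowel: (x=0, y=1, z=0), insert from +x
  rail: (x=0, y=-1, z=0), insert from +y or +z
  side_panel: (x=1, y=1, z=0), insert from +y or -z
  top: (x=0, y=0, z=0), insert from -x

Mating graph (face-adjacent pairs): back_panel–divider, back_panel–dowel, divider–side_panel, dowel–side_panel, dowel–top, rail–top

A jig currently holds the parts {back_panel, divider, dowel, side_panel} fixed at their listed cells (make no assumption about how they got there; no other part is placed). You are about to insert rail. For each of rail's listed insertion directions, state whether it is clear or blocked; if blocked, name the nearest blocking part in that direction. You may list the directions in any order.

+y: blocked by dowel; +z: clear

+y: nearest on ray is dowel@(0, 1, 0) ⇒ blocked
+z: ray from rail(0, -1, 0) has no placed part ⇒ clear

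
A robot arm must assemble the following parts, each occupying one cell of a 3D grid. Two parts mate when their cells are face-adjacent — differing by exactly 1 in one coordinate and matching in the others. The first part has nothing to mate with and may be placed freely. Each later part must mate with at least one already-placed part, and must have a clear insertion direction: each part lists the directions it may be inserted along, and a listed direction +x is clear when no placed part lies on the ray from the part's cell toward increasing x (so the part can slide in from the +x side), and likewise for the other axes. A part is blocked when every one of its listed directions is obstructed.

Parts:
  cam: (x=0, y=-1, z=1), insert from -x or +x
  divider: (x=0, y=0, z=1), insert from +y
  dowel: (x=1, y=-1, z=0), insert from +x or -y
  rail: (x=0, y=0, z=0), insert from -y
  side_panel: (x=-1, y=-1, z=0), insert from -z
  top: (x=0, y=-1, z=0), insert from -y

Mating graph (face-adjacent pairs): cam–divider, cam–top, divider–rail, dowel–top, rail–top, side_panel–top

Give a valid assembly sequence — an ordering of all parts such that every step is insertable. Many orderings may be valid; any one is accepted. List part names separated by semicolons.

1. rail@(0, 0, 0) [-y clear] — {rail}
2. top@(0, -1, 0) [-y clear] — {rail, top}
3. side_panel@(-1, -1, 0) [-z clear] — {rail, side_panel, top}
4. dowel@(1, -1, 0) [+x clear] — {dowel, rail, side_panel, top}
5. cam@(0, -1, 1) [-x clear] — {cam, dowel, rail, side_panel, top}
6. divider@(0, 0, 1) [+y clear] — {cam, divider, dowel, rail, side_panel, top}

rail; top; side_panel; dowel; cam; divider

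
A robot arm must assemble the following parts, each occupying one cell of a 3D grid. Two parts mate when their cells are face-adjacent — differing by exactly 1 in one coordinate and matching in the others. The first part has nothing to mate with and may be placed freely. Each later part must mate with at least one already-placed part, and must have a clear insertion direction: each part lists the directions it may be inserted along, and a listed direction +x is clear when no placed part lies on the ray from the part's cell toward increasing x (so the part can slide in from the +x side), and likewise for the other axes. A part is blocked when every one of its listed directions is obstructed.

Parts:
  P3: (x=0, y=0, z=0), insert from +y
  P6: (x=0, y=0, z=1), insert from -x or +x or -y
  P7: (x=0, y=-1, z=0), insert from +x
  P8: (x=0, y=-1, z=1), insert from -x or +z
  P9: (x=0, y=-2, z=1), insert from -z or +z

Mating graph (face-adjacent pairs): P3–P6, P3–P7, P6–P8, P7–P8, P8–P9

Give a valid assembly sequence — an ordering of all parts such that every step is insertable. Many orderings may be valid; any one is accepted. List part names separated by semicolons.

1. P6@(0, 0, 1) [-x clear] — {P6}
2. P8@(0, -1, 1) [-x clear] — {P6, P8}
3. P7@(0, -1, 0) [+x clear] — {P6, P7, P8}
4. P3@(0, 0, 0) [+y clear] — {P3, P6, P7, P8}
5. P9@(0, -2, 1) [-z clear] — {P3, P6, P7, P8, P9}

P6; P8; P7; P3; P9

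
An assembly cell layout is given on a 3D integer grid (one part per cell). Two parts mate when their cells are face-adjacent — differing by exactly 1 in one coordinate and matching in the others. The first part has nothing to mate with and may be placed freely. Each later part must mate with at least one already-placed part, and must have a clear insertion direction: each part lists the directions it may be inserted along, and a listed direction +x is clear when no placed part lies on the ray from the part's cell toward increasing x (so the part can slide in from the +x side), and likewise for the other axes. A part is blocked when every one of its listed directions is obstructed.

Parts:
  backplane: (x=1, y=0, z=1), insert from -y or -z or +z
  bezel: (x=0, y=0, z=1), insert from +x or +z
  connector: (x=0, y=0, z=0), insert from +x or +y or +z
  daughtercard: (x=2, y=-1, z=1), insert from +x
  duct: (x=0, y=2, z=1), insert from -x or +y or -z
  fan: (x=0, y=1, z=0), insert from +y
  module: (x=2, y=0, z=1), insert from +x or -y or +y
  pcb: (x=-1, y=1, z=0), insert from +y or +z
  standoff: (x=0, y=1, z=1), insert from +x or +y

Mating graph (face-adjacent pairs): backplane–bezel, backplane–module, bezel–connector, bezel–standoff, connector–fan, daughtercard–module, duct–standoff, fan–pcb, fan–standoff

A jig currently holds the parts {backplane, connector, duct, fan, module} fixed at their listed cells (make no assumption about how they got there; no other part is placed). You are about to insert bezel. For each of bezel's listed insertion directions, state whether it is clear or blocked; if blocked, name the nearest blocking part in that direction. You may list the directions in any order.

+x: blocked by backplane; +z: clear

+x: nearest on ray is backplane@(1, 0, 1) ⇒ blocked
+z: ray from bezel(0, 0, 1) has no placed part ⇒ clear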